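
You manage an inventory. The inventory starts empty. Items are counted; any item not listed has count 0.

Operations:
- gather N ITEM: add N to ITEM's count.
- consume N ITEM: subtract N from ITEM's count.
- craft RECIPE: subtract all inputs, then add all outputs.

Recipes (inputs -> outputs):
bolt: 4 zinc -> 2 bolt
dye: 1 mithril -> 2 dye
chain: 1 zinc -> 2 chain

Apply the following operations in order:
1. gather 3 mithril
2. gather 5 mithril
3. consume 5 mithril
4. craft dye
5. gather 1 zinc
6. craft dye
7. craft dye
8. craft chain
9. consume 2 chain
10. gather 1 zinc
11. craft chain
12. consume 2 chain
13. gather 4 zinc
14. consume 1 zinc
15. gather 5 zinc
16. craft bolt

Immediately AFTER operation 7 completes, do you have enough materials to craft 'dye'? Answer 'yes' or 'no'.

After 1 (gather 3 mithril): mithril=3
After 2 (gather 5 mithril): mithril=8
After 3 (consume 5 mithril): mithril=3
After 4 (craft dye): dye=2 mithril=2
After 5 (gather 1 zinc): dye=2 mithril=2 zinc=1
After 6 (craft dye): dye=4 mithril=1 zinc=1
After 7 (craft dye): dye=6 zinc=1

Answer: no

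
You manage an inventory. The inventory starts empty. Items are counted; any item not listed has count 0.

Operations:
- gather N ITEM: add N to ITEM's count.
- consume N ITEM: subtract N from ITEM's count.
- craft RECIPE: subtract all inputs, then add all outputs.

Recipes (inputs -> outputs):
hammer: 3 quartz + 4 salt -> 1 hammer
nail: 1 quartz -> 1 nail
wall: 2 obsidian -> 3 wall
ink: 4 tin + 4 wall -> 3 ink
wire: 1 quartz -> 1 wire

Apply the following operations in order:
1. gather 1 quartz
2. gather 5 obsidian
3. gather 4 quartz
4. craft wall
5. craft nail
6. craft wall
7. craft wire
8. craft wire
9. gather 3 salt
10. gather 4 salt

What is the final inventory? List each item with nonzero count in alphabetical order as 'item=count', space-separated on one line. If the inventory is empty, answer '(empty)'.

Answer: nail=1 obsidian=1 quartz=2 salt=7 wall=6 wire=2

Derivation:
After 1 (gather 1 quartz): quartz=1
After 2 (gather 5 obsidian): obsidian=5 quartz=1
After 3 (gather 4 quartz): obsidian=5 quartz=5
After 4 (craft wall): obsidian=3 quartz=5 wall=3
After 5 (craft nail): nail=1 obsidian=3 quartz=4 wall=3
After 6 (craft wall): nail=1 obsidian=1 quartz=4 wall=6
After 7 (craft wire): nail=1 obsidian=1 quartz=3 wall=6 wire=1
After 8 (craft wire): nail=1 obsidian=1 quartz=2 wall=6 wire=2
After 9 (gather 3 salt): nail=1 obsidian=1 quartz=2 salt=3 wall=6 wire=2
After 10 (gather 4 salt): nail=1 obsidian=1 quartz=2 salt=7 wall=6 wire=2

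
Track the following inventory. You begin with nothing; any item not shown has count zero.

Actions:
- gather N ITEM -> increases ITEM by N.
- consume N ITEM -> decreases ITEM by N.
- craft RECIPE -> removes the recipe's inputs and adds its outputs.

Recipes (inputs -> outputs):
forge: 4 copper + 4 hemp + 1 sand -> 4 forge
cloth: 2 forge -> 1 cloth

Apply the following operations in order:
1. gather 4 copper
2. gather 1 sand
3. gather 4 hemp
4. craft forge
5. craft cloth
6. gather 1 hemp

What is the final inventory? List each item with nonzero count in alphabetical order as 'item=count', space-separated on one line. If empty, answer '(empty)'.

After 1 (gather 4 copper): copper=4
After 2 (gather 1 sand): copper=4 sand=1
After 3 (gather 4 hemp): copper=4 hemp=4 sand=1
After 4 (craft forge): forge=4
After 5 (craft cloth): cloth=1 forge=2
After 6 (gather 1 hemp): cloth=1 forge=2 hemp=1

Answer: cloth=1 forge=2 hemp=1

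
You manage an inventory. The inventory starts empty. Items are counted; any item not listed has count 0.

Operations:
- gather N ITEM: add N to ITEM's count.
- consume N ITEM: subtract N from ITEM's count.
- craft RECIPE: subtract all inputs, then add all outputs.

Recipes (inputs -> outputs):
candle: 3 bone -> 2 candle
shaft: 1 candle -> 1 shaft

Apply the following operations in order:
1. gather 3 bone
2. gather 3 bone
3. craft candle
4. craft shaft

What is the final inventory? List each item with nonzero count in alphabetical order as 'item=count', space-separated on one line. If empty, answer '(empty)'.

After 1 (gather 3 bone): bone=3
After 2 (gather 3 bone): bone=6
After 3 (craft candle): bone=3 candle=2
After 4 (craft shaft): bone=3 candle=1 shaft=1

Answer: bone=3 candle=1 shaft=1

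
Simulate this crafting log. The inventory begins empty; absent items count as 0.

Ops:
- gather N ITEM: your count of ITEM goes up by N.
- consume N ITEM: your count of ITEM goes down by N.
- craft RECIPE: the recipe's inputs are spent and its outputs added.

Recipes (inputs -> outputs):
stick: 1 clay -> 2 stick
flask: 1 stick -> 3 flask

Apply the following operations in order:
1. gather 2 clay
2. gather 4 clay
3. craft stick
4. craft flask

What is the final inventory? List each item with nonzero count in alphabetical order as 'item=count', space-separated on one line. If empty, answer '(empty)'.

After 1 (gather 2 clay): clay=2
After 2 (gather 4 clay): clay=6
After 3 (craft stick): clay=5 stick=2
After 4 (craft flask): clay=5 flask=3 stick=1

Answer: clay=5 flask=3 stick=1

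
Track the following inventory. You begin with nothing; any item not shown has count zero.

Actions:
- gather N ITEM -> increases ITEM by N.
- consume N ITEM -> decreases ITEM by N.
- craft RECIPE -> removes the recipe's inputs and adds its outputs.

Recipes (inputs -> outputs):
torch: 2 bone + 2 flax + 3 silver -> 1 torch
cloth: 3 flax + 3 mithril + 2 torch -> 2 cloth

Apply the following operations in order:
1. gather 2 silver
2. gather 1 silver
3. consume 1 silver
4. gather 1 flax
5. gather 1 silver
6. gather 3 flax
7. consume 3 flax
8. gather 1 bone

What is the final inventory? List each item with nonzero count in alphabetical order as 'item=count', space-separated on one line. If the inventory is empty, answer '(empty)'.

After 1 (gather 2 silver): silver=2
After 2 (gather 1 silver): silver=3
After 3 (consume 1 silver): silver=2
After 4 (gather 1 flax): flax=1 silver=2
After 5 (gather 1 silver): flax=1 silver=3
After 6 (gather 3 flax): flax=4 silver=3
After 7 (consume 3 flax): flax=1 silver=3
After 8 (gather 1 bone): bone=1 flax=1 silver=3

Answer: bone=1 flax=1 silver=3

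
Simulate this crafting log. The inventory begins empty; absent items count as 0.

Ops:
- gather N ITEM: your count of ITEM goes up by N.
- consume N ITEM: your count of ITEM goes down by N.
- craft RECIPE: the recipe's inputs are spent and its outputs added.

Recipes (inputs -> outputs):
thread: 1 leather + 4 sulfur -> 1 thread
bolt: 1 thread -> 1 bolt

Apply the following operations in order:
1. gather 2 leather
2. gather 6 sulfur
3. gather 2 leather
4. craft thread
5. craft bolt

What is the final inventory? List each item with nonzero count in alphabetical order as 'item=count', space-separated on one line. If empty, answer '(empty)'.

Answer: bolt=1 leather=3 sulfur=2

Derivation:
After 1 (gather 2 leather): leather=2
After 2 (gather 6 sulfur): leather=2 sulfur=6
After 3 (gather 2 leather): leather=4 sulfur=6
After 4 (craft thread): leather=3 sulfur=2 thread=1
After 5 (craft bolt): bolt=1 leather=3 sulfur=2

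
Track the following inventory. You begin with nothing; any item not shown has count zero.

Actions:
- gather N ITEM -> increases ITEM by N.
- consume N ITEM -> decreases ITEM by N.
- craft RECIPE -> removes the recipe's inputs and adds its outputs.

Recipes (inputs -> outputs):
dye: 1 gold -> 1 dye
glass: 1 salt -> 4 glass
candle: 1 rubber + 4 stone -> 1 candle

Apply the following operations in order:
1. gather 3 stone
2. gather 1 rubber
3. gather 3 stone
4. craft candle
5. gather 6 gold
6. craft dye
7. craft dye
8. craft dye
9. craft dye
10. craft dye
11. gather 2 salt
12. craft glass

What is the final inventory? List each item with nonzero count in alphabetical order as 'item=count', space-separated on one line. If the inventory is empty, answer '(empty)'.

Answer: candle=1 dye=5 glass=4 gold=1 salt=1 stone=2

Derivation:
After 1 (gather 3 stone): stone=3
After 2 (gather 1 rubber): rubber=1 stone=3
After 3 (gather 3 stone): rubber=1 stone=6
After 4 (craft candle): candle=1 stone=2
After 5 (gather 6 gold): candle=1 gold=6 stone=2
After 6 (craft dye): candle=1 dye=1 gold=5 stone=2
After 7 (craft dye): candle=1 dye=2 gold=4 stone=2
After 8 (craft dye): candle=1 dye=3 gold=3 stone=2
After 9 (craft dye): candle=1 dye=4 gold=2 stone=2
After 10 (craft dye): candle=1 dye=5 gold=1 stone=2
After 11 (gather 2 salt): candle=1 dye=5 gold=1 salt=2 stone=2
After 12 (craft glass): candle=1 dye=5 glass=4 gold=1 salt=1 stone=2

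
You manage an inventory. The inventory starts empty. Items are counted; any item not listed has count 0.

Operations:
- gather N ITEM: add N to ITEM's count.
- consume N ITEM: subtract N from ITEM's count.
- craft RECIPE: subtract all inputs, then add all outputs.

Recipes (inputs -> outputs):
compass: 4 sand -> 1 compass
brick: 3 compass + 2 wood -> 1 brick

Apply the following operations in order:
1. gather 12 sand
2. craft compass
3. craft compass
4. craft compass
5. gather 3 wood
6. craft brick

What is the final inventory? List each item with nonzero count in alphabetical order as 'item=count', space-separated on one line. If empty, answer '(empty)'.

After 1 (gather 12 sand): sand=12
After 2 (craft compass): compass=1 sand=8
After 3 (craft compass): compass=2 sand=4
After 4 (craft compass): compass=3
After 5 (gather 3 wood): compass=3 wood=3
After 6 (craft brick): brick=1 wood=1

Answer: brick=1 wood=1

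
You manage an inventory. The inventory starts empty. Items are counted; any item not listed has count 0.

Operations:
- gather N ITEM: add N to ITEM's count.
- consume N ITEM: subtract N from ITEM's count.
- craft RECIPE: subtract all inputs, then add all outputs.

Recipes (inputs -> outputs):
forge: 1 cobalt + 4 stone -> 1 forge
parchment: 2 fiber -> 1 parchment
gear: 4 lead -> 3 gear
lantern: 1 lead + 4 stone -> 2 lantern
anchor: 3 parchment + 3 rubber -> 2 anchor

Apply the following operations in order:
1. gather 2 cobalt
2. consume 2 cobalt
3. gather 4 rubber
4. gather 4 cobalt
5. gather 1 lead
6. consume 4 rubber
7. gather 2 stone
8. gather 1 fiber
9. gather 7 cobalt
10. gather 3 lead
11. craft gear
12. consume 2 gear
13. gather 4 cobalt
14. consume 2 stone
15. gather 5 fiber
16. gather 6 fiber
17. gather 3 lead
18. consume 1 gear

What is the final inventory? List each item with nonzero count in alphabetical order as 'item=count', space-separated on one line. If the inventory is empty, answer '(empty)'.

After 1 (gather 2 cobalt): cobalt=2
After 2 (consume 2 cobalt): (empty)
After 3 (gather 4 rubber): rubber=4
After 4 (gather 4 cobalt): cobalt=4 rubber=4
After 5 (gather 1 lead): cobalt=4 lead=1 rubber=4
After 6 (consume 4 rubber): cobalt=4 lead=1
After 7 (gather 2 stone): cobalt=4 lead=1 stone=2
After 8 (gather 1 fiber): cobalt=4 fiber=1 lead=1 stone=2
After 9 (gather 7 cobalt): cobalt=11 fiber=1 lead=1 stone=2
After 10 (gather 3 lead): cobalt=11 fiber=1 lead=4 stone=2
After 11 (craft gear): cobalt=11 fiber=1 gear=3 stone=2
After 12 (consume 2 gear): cobalt=11 fiber=1 gear=1 stone=2
After 13 (gather 4 cobalt): cobalt=15 fiber=1 gear=1 stone=2
After 14 (consume 2 stone): cobalt=15 fiber=1 gear=1
After 15 (gather 5 fiber): cobalt=15 fiber=6 gear=1
After 16 (gather 6 fiber): cobalt=15 fiber=12 gear=1
After 17 (gather 3 lead): cobalt=15 fiber=12 gear=1 lead=3
After 18 (consume 1 gear): cobalt=15 fiber=12 lead=3

Answer: cobalt=15 fiber=12 lead=3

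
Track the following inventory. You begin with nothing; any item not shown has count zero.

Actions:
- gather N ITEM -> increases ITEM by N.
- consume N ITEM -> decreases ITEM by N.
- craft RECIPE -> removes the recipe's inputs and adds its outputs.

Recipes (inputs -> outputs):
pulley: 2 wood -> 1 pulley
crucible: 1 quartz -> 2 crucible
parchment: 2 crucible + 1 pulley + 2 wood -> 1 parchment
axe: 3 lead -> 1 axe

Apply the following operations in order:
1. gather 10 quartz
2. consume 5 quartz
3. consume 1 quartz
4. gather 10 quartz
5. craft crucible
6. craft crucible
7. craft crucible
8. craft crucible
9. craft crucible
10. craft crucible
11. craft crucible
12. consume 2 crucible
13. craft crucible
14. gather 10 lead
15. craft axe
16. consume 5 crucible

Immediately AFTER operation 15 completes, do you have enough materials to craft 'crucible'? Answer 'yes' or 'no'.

Answer: yes

Derivation:
After 1 (gather 10 quartz): quartz=10
After 2 (consume 5 quartz): quartz=5
After 3 (consume 1 quartz): quartz=4
After 4 (gather 10 quartz): quartz=14
After 5 (craft crucible): crucible=2 quartz=13
After 6 (craft crucible): crucible=4 quartz=12
After 7 (craft crucible): crucible=6 quartz=11
After 8 (craft crucible): crucible=8 quartz=10
After 9 (craft crucible): crucible=10 quartz=9
After 10 (craft crucible): crucible=12 quartz=8
After 11 (craft crucible): crucible=14 quartz=7
After 12 (consume 2 crucible): crucible=12 quartz=7
After 13 (craft crucible): crucible=14 quartz=6
After 14 (gather 10 lead): crucible=14 lead=10 quartz=6
After 15 (craft axe): axe=1 crucible=14 lead=7 quartz=6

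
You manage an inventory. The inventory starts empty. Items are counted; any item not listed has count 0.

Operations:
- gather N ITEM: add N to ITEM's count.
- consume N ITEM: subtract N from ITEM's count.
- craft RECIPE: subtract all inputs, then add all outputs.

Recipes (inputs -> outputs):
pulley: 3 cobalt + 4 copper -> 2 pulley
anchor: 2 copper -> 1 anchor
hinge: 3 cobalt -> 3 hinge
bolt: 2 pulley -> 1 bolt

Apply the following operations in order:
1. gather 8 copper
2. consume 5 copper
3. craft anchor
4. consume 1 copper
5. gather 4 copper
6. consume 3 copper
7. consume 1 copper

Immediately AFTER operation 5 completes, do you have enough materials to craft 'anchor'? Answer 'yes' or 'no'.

After 1 (gather 8 copper): copper=8
After 2 (consume 5 copper): copper=3
After 3 (craft anchor): anchor=1 copper=1
After 4 (consume 1 copper): anchor=1
After 5 (gather 4 copper): anchor=1 copper=4

Answer: yes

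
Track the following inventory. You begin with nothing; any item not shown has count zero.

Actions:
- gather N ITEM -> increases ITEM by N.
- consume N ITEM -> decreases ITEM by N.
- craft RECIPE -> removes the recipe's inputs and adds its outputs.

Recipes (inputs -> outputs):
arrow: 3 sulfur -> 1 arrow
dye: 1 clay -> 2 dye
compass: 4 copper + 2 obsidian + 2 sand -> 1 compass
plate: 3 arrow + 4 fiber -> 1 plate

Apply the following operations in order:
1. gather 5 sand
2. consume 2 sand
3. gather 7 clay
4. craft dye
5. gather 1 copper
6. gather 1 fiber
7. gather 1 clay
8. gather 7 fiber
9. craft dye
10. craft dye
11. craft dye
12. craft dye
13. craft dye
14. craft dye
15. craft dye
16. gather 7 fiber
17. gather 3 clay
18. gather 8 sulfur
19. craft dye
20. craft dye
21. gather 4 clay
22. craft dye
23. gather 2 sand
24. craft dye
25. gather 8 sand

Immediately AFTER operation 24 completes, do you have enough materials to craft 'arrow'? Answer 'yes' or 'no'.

After 1 (gather 5 sand): sand=5
After 2 (consume 2 sand): sand=3
After 3 (gather 7 clay): clay=7 sand=3
After 4 (craft dye): clay=6 dye=2 sand=3
After 5 (gather 1 copper): clay=6 copper=1 dye=2 sand=3
After 6 (gather 1 fiber): clay=6 copper=1 dye=2 fiber=1 sand=3
After 7 (gather 1 clay): clay=7 copper=1 dye=2 fiber=1 sand=3
After 8 (gather 7 fiber): clay=7 copper=1 dye=2 fiber=8 sand=3
After 9 (craft dye): clay=6 copper=1 dye=4 fiber=8 sand=3
After 10 (craft dye): clay=5 copper=1 dye=6 fiber=8 sand=3
After 11 (craft dye): clay=4 copper=1 dye=8 fiber=8 sand=3
After 12 (craft dye): clay=3 copper=1 dye=10 fiber=8 sand=3
After 13 (craft dye): clay=2 copper=1 dye=12 fiber=8 sand=3
After 14 (craft dye): clay=1 copper=1 dye=14 fiber=8 sand=3
After 15 (craft dye): copper=1 dye=16 fiber=8 sand=3
After 16 (gather 7 fiber): copper=1 dye=16 fiber=15 sand=3
After 17 (gather 3 clay): clay=3 copper=1 dye=16 fiber=15 sand=3
After 18 (gather 8 sulfur): clay=3 copper=1 dye=16 fiber=15 sand=3 sulfur=8
After 19 (craft dye): clay=2 copper=1 dye=18 fiber=15 sand=3 sulfur=8
After 20 (craft dye): clay=1 copper=1 dye=20 fiber=15 sand=3 sulfur=8
After 21 (gather 4 clay): clay=5 copper=1 dye=20 fiber=15 sand=3 sulfur=8
After 22 (craft dye): clay=4 copper=1 dye=22 fiber=15 sand=3 sulfur=8
After 23 (gather 2 sand): clay=4 copper=1 dye=22 fiber=15 sand=5 sulfur=8
After 24 (craft dye): clay=3 copper=1 dye=24 fiber=15 sand=5 sulfur=8

Answer: yes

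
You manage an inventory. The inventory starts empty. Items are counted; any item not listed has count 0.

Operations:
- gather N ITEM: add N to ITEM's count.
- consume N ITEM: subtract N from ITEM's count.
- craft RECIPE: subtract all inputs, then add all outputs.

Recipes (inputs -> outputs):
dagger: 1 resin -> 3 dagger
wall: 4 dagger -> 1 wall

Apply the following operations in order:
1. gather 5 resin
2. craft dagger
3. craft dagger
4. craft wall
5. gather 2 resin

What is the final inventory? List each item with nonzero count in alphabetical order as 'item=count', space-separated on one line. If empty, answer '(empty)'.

After 1 (gather 5 resin): resin=5
After 2 (craft dagger): dagger=3 resin=4
After 3 (craft dagger): dagger=6 resin=3
After 4 (craft wall): dagger=2 resin=3 wall=1
After 5 (gather 2 resin): dagger=2 resin=5 wall=1

Answer: dagger=2 resin=5 wall=1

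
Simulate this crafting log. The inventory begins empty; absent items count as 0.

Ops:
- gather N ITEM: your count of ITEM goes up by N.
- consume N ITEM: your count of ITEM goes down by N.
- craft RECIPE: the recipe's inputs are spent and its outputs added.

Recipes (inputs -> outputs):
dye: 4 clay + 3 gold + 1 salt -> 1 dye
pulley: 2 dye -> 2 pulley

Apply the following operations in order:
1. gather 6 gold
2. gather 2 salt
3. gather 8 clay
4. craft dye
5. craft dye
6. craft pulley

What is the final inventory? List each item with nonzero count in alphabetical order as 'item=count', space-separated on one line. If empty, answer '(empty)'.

After 1 (gather 6 gold): gold=6
After 2 (gather 2 salt): gold=6 salt=2
After 3 (gather 8 clay): clay=8 gold=6 salt=2
After 4 (craft dye): clay=4 dye=1 gold=3 salt=1
After 5 (craft dye): dye=2
After 6 (craft pulley): pulley=2

Answer: pulley=2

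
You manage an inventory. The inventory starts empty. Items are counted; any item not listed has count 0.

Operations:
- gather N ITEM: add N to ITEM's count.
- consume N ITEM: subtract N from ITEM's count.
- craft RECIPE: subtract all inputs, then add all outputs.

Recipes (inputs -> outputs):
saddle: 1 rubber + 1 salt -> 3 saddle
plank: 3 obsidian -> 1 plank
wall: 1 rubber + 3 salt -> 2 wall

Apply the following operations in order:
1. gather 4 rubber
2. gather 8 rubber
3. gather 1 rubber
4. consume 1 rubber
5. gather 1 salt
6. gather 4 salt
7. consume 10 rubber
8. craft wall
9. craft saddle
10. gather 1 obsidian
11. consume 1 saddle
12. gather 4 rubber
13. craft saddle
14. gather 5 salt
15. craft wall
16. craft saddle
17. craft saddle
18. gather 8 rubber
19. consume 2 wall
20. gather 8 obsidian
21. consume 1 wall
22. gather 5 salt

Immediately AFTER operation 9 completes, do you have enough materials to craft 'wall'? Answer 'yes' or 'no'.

After 1 (gather 4 rubber): rubber=4
After 2 (gather 8 rubber): rubber=12
After 3 (gather 1 rubber): rubber=13
After 4 (consume 1 rubber): rubber=12
After 5 (gather 1 salt): rubber=12 salt=1
After 6 (gather 4 salt): rubber=12 salt=5
After 7 (consume 10 rubber): rubber=2 salt=5
After 8 (craft wall): rubber=1 salt=2 wall=2
After 9 (craft saddle): saddle=3 salt=1 wall=2

Answer: no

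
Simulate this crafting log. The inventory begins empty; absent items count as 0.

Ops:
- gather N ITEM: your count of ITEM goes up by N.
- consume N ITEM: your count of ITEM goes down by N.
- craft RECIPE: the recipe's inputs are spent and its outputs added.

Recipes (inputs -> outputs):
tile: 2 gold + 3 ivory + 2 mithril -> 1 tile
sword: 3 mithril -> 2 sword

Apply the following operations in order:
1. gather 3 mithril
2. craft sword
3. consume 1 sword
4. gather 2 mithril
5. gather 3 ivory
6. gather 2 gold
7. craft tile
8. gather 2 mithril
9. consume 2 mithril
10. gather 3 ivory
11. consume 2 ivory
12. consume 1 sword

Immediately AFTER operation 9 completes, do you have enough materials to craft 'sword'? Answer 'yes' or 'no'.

Answer: no

Derivation:
After 1 (gather 3 mithril): mithril=3
After 2 (craft sword): sword=2
After 3 (consume 1 sword): sword=1
After 4 (gather 2 mithril): mithril=2 sword=1
After 5 (gather 3 ivory): ivory=3 mithril=2 sword=1
After 6 (gather 2 gold): gold=2 ivory=3 mithril=2 sword=1
After 7 (craft tile): sword=1 tile=1
After 8 (gather 2 mithril): mithril=2 sword=1 tile=1
After 9 (consume 2 mithril): sword=1 tile=1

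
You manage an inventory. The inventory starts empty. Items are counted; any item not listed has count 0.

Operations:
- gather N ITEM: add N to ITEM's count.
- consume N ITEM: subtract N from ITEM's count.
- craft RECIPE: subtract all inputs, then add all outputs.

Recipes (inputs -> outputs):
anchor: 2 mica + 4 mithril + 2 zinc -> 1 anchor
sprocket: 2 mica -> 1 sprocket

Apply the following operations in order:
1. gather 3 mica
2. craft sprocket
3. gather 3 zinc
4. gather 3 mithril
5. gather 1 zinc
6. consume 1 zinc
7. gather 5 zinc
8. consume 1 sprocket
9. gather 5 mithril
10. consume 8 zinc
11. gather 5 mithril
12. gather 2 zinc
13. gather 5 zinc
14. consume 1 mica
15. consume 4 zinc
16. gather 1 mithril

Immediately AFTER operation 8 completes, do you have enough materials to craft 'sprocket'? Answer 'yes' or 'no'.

Answer: no

Derivation:
After 1 (gather 3 mica): mica=3
After 2 (craft sprocket): mica=1 sprocket=1
After 3 (gather 3 zinc): mica=1 sprocket=1 zinc=3
After 4 (gather 3 mithril): mica=1 mithril=3 sprocket=1 zinc=3
After 5 (gather 1 zinc): mica=1 mithril=3 sprocket=1 zinc=4
After 6 (consume 1 zinc): mica=1 mithril=3 sprocket=1 zinc=3
After 7 (gather 5 zinc): mica=1 mithril=3 sprocket=1 zinc=8
After 8 (consume 1 sprocket): mica=1 mithril=3 zinc=8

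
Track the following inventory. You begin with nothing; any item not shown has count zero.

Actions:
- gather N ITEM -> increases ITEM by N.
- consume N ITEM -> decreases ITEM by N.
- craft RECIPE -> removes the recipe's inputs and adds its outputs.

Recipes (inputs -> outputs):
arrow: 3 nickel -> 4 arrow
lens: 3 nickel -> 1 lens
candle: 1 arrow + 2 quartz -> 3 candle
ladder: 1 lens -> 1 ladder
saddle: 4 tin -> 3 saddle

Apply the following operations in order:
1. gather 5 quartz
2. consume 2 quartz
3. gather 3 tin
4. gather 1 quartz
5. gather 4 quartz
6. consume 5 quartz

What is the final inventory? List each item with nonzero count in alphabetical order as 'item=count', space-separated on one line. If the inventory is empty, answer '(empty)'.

After 1 (gather 5 quartz): quartz=5
After 2 (consume 2 quartz): quartz=3
After 3 (gather 3 tin): quartz=3 tin=3
After 4 (gather 1 quartz): quartz=4 tin=3
After 5 (gather 4 quartz): quartz=8 tin=3
After 6 (consume 5 quartz): quartz=3 tin=3

Answer: quartz=3 tin=3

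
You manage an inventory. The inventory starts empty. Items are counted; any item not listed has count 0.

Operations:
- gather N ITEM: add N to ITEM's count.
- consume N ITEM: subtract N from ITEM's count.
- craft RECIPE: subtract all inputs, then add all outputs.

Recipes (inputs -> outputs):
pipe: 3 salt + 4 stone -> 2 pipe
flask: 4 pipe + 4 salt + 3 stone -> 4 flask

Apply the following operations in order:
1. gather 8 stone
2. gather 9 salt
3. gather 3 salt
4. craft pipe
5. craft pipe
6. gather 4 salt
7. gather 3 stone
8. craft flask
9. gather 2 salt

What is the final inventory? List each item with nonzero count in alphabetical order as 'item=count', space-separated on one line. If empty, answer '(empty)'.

After 1 (gather 8 stone): stone=8
After 2 (gather 9 salt): salt=9 stone=8
After 3 (gather 3 salt): salt=12 stone=8
After 4 (craft pipe): pipe=2 salt=9 stone=4
After 5 (craft pipe): pipe=4 salt=6
After 6 (gather 4 salt): pipe=4 salt=10
After 7 (gather 3 stone): pipe=4 salt=10 stone=3
After 8 (craft flask): flask=4 salt=6
After 9 (gather 2 salt): flask=4 salt=8

Answer: flask=4 salt=8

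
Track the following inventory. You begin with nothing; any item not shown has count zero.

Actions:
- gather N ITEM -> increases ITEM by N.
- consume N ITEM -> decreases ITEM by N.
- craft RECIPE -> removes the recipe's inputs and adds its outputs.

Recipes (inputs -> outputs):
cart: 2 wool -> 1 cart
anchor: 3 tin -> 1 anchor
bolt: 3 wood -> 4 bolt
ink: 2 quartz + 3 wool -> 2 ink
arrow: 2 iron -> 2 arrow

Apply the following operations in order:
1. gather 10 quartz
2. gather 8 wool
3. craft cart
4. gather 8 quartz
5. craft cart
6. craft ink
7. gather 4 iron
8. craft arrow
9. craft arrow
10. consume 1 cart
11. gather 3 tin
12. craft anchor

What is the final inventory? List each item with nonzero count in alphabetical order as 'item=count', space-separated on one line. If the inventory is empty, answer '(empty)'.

After 1 (gather 10 quartz): quartz=10
After 2 (gather 8 wool): quartz=10 wool=8
After 3 (craft cart): cart=1 quartz=10 wool=6
After 4 (gather 8 quartz): cart=1 quartz=18 wool=6
After 5 (craft cart): cart=2 quartz=18 wool=4
After 6 (craft ink): cart=2 ink=2 quartz=16 wool=1
After 7 (gather 4 iron): cart=2 ink=2 iron=4 quartz=16 wool=1
After 8 (craft arrow): arrow=2 cart=2 ink=2 iron=2 quartz=16 wool=1
After 9 (craft arrow): arrow=4 cart=2 ink=2 quartz=16 wool=1
After 10 (consume 1 cart): arrow=4 cart=1 ink=2 quartz=16 wool=1
After 11 (gather 3 tin): arrow=4 cart=1 ink=2 quartz=16 tin=3 wool=1
After 12 (craft anchor): anchor=1 arrow=4 cart=1 ink=2 quartz=16 wool=1

Answer: anchor=1 arrow=4 cart=1 ink=2 quartz=16 wool=1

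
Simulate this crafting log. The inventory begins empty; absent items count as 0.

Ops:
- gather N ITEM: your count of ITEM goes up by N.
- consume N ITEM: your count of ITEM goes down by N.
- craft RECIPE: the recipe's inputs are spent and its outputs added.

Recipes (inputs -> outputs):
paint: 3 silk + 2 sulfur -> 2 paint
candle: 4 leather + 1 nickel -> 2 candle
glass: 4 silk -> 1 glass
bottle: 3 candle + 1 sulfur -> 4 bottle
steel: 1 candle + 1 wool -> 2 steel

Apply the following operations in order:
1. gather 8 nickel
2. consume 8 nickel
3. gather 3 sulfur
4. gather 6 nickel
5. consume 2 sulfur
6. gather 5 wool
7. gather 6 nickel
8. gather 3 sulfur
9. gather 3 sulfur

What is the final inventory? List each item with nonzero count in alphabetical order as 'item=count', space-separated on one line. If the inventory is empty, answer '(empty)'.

After 1 (gather 8 nickel): nickel=8
After 2 (consume 8 nickel): (empty)
After 3 (gather 3 sulfur): sulfur=3
After 4 (gather 6 nickel): nickel=6 sulfur=3
After 5 (consume 2 sulfur): nickel=6 sulfur=1
After 6 (gather 5 wool): nickel=6 sulfur=1 wool=5
After 7 (gather 6 nickel): nickel=12 sulfur=1 wool=5
After 8 (gather 3 sulfur): nickel=12 sulfur=4 wool=5
After 9 (gather 3 sulfur): nickel=12 sulfur=7 wool=5

Answer: nickel=12 sulfur=7 wool=5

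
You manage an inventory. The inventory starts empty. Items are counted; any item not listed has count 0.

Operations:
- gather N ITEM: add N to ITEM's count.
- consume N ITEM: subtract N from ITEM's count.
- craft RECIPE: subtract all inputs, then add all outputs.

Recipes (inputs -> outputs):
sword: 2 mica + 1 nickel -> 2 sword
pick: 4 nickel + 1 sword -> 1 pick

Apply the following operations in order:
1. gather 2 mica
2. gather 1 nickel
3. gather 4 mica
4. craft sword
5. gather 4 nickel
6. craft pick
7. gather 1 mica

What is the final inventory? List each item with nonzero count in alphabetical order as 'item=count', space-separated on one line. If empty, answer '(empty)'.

After 1 (gather 2 mica): mica=2
After 2 (gather 1 nickel): mica=2 nickel=1
After 3 (gather 4 mica): mica=6 nickel=1
After 4 (craft sword): mica=4 sword=2
After 5 (gather 4 nickel): mica=4 nickel=4 sword=2
After 6 (craft pick): mica=4 pick=1 sword=1
After 7 (gather 1 mica): mica=5 pick=1 sword=1

Answer: mica=5 pick=1 sword=1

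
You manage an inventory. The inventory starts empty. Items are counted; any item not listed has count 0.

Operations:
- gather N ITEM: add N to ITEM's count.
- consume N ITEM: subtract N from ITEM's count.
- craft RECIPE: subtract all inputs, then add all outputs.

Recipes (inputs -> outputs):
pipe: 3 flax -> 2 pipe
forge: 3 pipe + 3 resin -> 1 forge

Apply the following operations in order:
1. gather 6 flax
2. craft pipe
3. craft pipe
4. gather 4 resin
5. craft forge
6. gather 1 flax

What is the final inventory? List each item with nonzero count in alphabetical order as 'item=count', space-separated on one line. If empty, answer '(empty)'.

Answer: flax=1 forge=1 pipe=1 resin=1

Derivation:
After 1 (gather 6 flax): flax=6
After 2 (craft pipe): flax=3 pipe=2
After 3 (craft pipe): pipe=4
After 4 (gather 4 resin): pipe=4 resin=4
After 5 (craft forge): forge=1 pipe=1 resin=1
After 6 (gather 1 flax): flax=1 forge=1 pipe=1 resin=1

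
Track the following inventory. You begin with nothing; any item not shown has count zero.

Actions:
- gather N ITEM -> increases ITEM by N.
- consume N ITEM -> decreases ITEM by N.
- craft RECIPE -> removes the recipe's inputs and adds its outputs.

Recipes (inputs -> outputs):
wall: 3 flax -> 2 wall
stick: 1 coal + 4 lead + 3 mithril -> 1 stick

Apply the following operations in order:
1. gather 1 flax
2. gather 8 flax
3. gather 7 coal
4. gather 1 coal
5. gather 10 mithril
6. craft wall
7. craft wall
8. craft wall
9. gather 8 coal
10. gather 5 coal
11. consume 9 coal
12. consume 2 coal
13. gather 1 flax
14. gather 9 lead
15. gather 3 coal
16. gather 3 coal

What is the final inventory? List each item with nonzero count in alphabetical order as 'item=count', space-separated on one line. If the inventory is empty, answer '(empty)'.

After 1 (gather 1 flax): flax=1
After 2 (gather 8 flax): flax=9
After 3 (gather 7 coal): coal=7 flax=9
After 4 (gather 1 coal): coal=8 flax=9
After 5 (gather 10 mithril): coal=8 flax=9 mithril=10
After 6 (craft wall): coal=8 flax=6 mithril=10 wall=2
After 7 (craft wall): coal=8 flax=3 mithril=10 wall=4
After 8 (craft wall): coal=8 mithril=10 wall=6
After 9 (gather 8 coal): coal=16 mithril=10 wall=6
After 10 (gather 5 coal): coal=21 mithril=10 wall=6
After 11 (consume 9 coal): coal=12 mithril=10 wall=6
After 12 (consume 2 coal): coal=10 mithril=10 wall=6
After 13 (gather 1 flax): coal=10 flax=1 mithril=10 wall=6
After 14 (gather 9 lead): coal=10 flax=1 lead=9 mithril=10 wall=6
After 15 (gather 3 coal): coal=13 flax=1 lead=9 mithril=10 wall=6
After 16 (gather 3 coal): coal=16 flax=1 lead=9 mithril=10 wall=6

Answer: coal=16 flax=1 lead=9 mithril=10 wall=6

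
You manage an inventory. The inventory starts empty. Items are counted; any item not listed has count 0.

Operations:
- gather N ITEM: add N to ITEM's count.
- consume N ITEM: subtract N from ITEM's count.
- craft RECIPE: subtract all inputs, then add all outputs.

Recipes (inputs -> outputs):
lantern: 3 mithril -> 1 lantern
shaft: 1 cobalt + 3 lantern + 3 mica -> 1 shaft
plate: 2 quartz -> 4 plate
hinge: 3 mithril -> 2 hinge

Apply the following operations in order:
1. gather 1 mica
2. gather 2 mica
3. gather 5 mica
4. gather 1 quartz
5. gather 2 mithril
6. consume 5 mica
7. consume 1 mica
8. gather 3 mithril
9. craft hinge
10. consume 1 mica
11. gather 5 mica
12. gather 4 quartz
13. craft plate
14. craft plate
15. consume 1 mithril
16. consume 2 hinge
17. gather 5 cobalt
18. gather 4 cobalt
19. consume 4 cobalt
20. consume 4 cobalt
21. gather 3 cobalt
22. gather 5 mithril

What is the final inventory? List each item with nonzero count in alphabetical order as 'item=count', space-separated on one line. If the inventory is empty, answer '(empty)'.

Answer: cobalt=4 mica=6 mithril=6 plate=8 quartz=1

Derivation:
After 1 (gather 1 mica): mica=1
After 2 (gather 2 mica): mica=3
After 3 (gather 5 mica): mica=8
After 4 (gather 1 quartz): mica=8 quartz=1
After 5 (gather 2 mithril): mica=8 mithril=2 quartz=1
After 6 (consume 5 mica): mica=3 mithril=2 quartz=1
After 7 (consume 1 mica): mica=2 mithril=2 quartz=1
After 8 (gather 3 mithril): mica=2 mithril=5 quartz=1
After 9 (craft hinge): hinge=2 mica=2 mithril=2 quartz=1
After 10 (consume 1 mica): hinge=2 mica=1 mithril=2 quartz=1
After 11 (gather 5 mica): hinge=2 mica=6 mithril=2 quartz=1
After 12 (gather 4 quartz): hinge=2 mica=6 mithril=2 quartz=5
After 13 (craft plate): hinge=2 mica=6 mithril=2 plate=4 quartz=3
After 14 (craft plate): hinge=2 mica=6 mithril=2 plate=8 quartz=1
After 15 (consume 1 mithril): hinge=2 mica=6 mithril=1 plate=8 quartz=1
After 16 (consume 2 hinge): mica=6 mithril=1 plate=8 quartz=1
After 17 (gather 5 cobalt): cobalt=5 mica=6 mithril=1 plate=8 quartz=1
After 18 (gather 4 cobalt): cobalt=9 mica=6 mithril=1 plate=8 quartz=1
After 19 (consume 4 cobalt): cobalt=5 mica=6 mithril=1 plate=8 quartz=1
After 20 (consume 4 cobalt): cobalt=1 mica=6 mithril=1 plate=8 quartz=1
After 21 (gather 3 cobalt): cobalt=4 mica=6 mithril=1 plate=8 quartz=1
After 22 (gather 5 mithril): cobalt=4 mica=6 mithril=6 plate=8 quartz=1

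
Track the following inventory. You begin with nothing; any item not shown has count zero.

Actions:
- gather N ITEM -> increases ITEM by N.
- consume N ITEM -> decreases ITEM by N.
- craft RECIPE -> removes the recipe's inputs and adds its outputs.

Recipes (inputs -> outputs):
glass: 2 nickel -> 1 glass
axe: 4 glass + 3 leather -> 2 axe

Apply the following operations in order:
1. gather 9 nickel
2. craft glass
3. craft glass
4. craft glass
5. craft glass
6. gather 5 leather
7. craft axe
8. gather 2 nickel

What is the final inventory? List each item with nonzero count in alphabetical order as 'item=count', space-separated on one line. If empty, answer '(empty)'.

Answer: axe=2 leather=2 nickel=3

Derivation:
After 1 (gather 9 nickel): nickel=9
After 2 (craft glass): glass=1 nickel=7
After 3 (craft glass): glass=2 nickel=5
After 4 (craft glass): glass=3 nickel=3
After 5 (craft glass): glass=4 nickel=1
After 6 (gather 5 leather): glass=4 leather=5 nickel=1
After 7 (craft axe): axe=2 leather=2 nickel=1
After 8 (gather 2 nickel): axe=2 leather=2 nickel=3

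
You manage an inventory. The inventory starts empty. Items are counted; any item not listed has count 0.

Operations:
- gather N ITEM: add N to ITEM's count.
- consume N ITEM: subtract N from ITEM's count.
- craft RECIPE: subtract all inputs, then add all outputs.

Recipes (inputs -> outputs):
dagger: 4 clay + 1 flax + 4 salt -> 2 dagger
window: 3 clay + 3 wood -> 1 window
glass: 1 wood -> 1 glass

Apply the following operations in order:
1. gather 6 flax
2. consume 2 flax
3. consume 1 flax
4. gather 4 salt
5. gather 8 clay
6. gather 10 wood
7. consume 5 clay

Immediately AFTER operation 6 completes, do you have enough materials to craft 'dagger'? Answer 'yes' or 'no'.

Answer: yes

Derivation:
After 1 (gather 6 flax): flax=6
After 2 (consume 2 flax): flax=4
After 3 (consume 1 flax): flax=3
After 4 (gather 4 salt): flax=3 salt=4
After 5 (gather 8 clay): clay=8 flax=3 salt=4
After 6 (gather 10 wood): clay=8 flax=3 salt=4 wood=10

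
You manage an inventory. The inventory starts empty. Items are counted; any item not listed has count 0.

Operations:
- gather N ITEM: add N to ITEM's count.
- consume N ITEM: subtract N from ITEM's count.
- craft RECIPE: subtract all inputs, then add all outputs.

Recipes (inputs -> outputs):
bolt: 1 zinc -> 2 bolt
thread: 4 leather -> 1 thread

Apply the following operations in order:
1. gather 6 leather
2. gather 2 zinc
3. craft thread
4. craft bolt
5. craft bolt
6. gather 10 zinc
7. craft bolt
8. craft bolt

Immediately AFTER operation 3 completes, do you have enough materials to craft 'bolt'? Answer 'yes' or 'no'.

Answer: yes

Derivation:
After 1 (gather 6 leather): leather=6
After 2 (gather 2 zinc): leather=6 zinc=2
After 3 (craft thread): leather=2 thread=1 zinc=2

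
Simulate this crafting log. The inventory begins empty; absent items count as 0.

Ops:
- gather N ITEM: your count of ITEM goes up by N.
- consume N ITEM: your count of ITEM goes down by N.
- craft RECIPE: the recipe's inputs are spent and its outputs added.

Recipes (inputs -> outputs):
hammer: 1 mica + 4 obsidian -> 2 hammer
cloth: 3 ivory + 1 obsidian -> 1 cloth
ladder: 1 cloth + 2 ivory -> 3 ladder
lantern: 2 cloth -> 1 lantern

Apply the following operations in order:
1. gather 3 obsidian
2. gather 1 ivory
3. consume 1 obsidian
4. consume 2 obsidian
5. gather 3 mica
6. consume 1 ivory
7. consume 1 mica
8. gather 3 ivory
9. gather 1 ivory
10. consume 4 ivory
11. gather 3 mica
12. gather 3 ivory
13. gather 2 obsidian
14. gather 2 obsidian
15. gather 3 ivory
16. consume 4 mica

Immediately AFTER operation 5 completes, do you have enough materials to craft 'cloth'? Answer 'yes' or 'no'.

Answer: no

Derivation:
After 1 (gather 3 obsidian): obsidian=3
After 2 (gather 1 ivory): ivory=1 obsidian=3
After 3 (consume 1 obsidian): ivory=1 obsidian=2
After 4 (consume 2 obsidian): ivory=1
After 5 (gather 3 mica): ivory=1 mica=3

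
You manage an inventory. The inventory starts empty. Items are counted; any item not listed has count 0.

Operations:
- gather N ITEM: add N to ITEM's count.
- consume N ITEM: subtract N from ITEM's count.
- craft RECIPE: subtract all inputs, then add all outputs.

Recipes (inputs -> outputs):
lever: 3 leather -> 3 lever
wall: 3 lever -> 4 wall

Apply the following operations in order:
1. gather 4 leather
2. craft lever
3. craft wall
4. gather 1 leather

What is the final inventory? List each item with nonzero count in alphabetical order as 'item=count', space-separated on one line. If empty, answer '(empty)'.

After 1 (gather 4 leather): leather=4
After 2 (craft lever): leather=1 lever=3
After 3 (craft wall): leather=1 wall=4
After 4 (gather 1 leather): leather=2 wall=4

Answer: leather=2 wall=4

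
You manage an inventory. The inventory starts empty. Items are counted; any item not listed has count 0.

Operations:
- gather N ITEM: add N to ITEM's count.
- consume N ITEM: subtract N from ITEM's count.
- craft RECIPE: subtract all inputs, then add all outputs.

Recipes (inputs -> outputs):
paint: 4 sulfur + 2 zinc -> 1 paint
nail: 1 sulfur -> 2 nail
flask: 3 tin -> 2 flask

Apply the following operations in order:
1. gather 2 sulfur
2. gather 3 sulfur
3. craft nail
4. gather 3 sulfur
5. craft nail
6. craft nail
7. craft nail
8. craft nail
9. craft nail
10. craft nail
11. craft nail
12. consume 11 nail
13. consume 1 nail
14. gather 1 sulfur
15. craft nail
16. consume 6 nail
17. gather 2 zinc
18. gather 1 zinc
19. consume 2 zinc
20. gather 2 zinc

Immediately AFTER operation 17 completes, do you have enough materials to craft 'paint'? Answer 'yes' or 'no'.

Answer: no

Derivation:
After 1 (gather 2 sulfur): sulfur=2
After 2 (gather 3 sulfur): sulfur=5
After 3 (craft nail): nail=2 sulfur=4
After 4 (gather 3 sulfur): nail=2 sulfur=7
After 5 (craft nail): nail=4 sulfur=6
After 6 (craft nail): nail=6 sulfur=5
After 7 (craft nail): nail=8 sulfur=4
After 8 (craft nail): nail=10 sulfur=3
After 9 (craft nail): nail=12 sulfur=2
After 10 (craft nail): nail=14 sulfur=1
After 11 (craft nail): nail=16
After 12 (consume 11 nail): nail=5
After 13 (consume 1 nail): nail=4
After 14 (gather 1 sulfur): nail=4 sulfur=1
After 15 (craft nail): nail=6
After 16 (consume 6 nail): (empty)
After 17 (gather 2 zinc): zinc=2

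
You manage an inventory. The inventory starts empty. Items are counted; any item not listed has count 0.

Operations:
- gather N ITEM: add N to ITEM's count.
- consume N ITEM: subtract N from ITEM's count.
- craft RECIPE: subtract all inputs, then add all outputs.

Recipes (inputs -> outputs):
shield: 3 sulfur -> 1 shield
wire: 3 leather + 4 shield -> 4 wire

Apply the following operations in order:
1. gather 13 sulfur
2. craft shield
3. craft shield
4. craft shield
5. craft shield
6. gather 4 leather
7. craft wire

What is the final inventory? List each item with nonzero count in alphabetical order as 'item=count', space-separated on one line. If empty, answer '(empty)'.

After 1 (gather 13 sulfur): sulfur=13
After 2 (craft shield): shield=1 sulfur=10
After 3 (craft shield): shield=2 sulfur=7
After 4 (craft shield): shield=3 sulfur=4
After 5 (craft shield): shield=4 sulfur=1
After 6 (gather 4 leather): leather=4 shield=4 sulfur=1
After 7 (craft wire): leather=1 sulfur=1 wire=4

Answer: leather=1 sulfur=1 wire=4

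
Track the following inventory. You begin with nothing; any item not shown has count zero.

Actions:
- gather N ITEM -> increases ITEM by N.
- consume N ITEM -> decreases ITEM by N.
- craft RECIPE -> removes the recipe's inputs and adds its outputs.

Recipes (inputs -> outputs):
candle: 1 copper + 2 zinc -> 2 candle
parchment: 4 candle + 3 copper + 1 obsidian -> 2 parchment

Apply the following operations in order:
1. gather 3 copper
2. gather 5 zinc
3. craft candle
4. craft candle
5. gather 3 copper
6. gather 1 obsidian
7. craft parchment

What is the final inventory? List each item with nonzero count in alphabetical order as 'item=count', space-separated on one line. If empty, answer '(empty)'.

After 1 (gather 3 copper): copper=3
After 2 (gather 5 zinc): copper=3 zinc=5
After 3 (craft candle): candle=2 copper=2 zinc=3
After 4 (craft candle): candle=4 copper=1 zinc=1
After 5 (gather 3 copper): candle=4 copper=4 zinc=1
After 6 (gather 1 obsidian): candle=4 copper=4 obsidian=1 zinc=1
After 7 (craft parchment): copper=1 parchment=2 zinc=1

Answer: copper=1 parchment=2 zinc=1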